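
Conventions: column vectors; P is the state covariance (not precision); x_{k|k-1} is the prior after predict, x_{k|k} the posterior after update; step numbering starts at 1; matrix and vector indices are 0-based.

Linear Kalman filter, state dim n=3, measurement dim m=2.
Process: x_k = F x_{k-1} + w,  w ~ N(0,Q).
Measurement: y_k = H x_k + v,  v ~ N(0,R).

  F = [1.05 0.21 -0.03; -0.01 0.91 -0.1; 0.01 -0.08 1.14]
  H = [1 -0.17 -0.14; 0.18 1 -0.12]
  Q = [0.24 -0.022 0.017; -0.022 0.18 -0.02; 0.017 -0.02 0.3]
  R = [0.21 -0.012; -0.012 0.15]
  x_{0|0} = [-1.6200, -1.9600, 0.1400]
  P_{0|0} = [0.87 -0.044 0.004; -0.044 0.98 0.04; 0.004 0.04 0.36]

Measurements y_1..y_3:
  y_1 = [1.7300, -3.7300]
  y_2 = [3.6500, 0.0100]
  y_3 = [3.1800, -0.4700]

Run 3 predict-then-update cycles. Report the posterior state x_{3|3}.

x_post = [2.6095, -1.1576, -1.0142]

step 1: x^-=[-2.1168, -1.7814, 0.3002]  P^-=[1.2226 0.1129 0.0154; 0.1129 0.9888 -0.0911; 0.0154 -0.0911 0.7671]  S=[1.4291 0.1710; 0.1710 1.2513]  K=[0.8223 0.1523; -0.1293 0.8329; -0.0369 -0.1391]  nu=[3.5860, -1.5316]  x^+=[0.5988, -3.5207, 0.3811]  P^+=[0.1844 -0.0075 0.1058; -0.0075 0.1337 0.0492; 0.1058 0.0492 0.7392]
step 2: x^-=[-0.1221, -3.2479, 0.7221]  P^-=[0.4392 -0.0168 0.1305; -0.0168 0.2896 -0.0639; 0.1305 -0.0639 1.2549]  S=[0.6483 0.0113; 0.0113 0.4755]  K=[0.6523 0.0825; -0.0989 0.6211; -0.0459 -0.4007]  nu=[3.3210, 3.3666]  x^+=[2.3218, -1.4855, -0.7792]  P^+=[0.1589 -0.0038 0.1686; -0.0038 0.1012 0.0513; 0.1686 0.0513 1.1768]
step 3: x^-=[2.1493, -1.2971, -0.7462]  P^-=[0.4078 -0.0246 0.1913; -0.0246 0.2666 -0.1100; 0.1913 -0.1100 1.8245]  S=[0.6108 0.0083; 0.0083 0.4654]  K=[0.6300 0.0444; -0.0973 0.5935; -0.0659 -0.6317]  nu=[0.7057, 0.3507]  x^+=[2.6095, -1.1576, -1.0142]  P^+=[0.1640 -0.0025 0.2330; -0.0025 0.0979 0.0604; 0.2330 0.0604 1.6355]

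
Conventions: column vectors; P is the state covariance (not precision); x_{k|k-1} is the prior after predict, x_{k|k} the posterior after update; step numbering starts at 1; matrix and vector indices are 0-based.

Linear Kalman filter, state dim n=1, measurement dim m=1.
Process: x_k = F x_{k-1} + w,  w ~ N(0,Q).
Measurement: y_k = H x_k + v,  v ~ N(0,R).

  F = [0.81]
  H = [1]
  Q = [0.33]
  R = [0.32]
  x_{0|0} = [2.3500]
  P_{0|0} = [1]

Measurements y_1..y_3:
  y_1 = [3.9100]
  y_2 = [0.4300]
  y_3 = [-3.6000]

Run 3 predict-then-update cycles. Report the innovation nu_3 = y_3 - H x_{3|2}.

step 1: x^-=[1.9035]  P^-=[0.9861]  S=[1.3061]  K=[0.7550]  nu=[2.0065]  x^+=[3.4184]  P^+=[0.2416]
step 2: x^-=[2.7689]  P^-=[0.4885]  S=[0.8085]  K=[0.6042]  nu=[-2.3389]  x^+=[1.3557]  P^+=[0.1933]
step 3: x^-=[1.0981]  P^-=[0.4569]  S=[0.7769]  K=[0.5881]  nu=[-4.6981]  x^+=[-1.6648]  P^+=[0.1882]

innov = [-4.6981]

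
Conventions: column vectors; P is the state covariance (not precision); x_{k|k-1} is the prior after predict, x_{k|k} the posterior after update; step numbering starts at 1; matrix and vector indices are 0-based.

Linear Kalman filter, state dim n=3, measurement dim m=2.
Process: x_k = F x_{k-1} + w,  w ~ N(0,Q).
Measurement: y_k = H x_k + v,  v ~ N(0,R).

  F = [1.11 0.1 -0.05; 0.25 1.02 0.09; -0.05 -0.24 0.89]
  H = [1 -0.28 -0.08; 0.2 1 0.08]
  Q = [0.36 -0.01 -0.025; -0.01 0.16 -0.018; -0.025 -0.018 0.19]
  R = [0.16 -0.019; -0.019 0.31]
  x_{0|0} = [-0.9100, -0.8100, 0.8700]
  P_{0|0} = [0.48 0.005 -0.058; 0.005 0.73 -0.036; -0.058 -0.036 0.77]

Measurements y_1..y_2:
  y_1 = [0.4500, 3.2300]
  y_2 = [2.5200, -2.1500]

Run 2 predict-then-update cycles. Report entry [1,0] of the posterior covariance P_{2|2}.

step 1: x^-=[-1.1346, -0.9754, 1.0142]  P^-=[0.9685 0.1964 -0.1659; 0.1964 0.9491 -0.1861; -0.1659 -0.1861 0.8638]  S=[1.1167 0.0973; 0.0973 1.3468]  K=[0.8107 0.2212; -0.1124 0.7309; -0.1550 -0.1003]  nu=[1.3926, 4.3512]  x^+=[0.9571, 2.0483, 0.3618]  P^+=[0.1338 0.0252 0.0156; 0.0252 0.2314 -0.0969; 0.0156 -0.0969 0.8204]
step 2: x^-=[1.2491, 2.3611, -0.2174]  P^-=[0.5341 0.0816 -0.0757; 0.0816 0.4115 -0.0959; -0.0757 -0.0959 0.8941]  S=[0.6941 0.0489; 0.0489 0.7635]  K=[0.7316 0.1920; -0.0765 0.5552; -0.1705 -0.0408]  nu=[1.9146, -4.7436]  x^+=[1.7391, -0.4191, -0.3503]  P^+=[0.1206 0.0199 0.0200; 0.0199 0.1762 -0.0832; 0.0200 -0.0832 0.8720]

P_post[1,0] = 0.0199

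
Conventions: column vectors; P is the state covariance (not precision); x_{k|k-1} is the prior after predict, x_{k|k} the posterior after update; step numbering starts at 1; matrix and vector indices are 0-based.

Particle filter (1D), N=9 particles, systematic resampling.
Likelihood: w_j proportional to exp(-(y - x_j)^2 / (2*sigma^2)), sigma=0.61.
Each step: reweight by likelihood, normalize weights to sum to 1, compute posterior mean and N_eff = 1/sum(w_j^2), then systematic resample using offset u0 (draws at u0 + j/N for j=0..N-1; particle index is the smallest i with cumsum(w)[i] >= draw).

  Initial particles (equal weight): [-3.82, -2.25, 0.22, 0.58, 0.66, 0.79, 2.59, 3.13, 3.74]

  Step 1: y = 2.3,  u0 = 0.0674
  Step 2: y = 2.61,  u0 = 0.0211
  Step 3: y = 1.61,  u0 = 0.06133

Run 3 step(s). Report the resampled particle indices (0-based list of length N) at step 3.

resampled_idx = [0, 1, 2, 2, 3, 4, 5, 6, 6]

step 1: w=[0.0000, 0.0000, 0.0021, 0.0130, 0.0186, 0.0323, 0.6175, 0.2739, 0.0426]  mean=2.6619  Neff=2.1754  idx=[6, 6, 6, 6, 6, 6, 7, 7, 7]
step 2: w=[0.1237, 0.1237, 0.1237, 0.1237, 0.1237, 0.1237, 0.0860, 0.0860, 0.0860]  mean=2.7294  Neff=8.7764  idx=[0, 1, 1, 2, 3, 4, 5, 6, 7]
step 3: w=[0.1365, 0.1365, 0.1365, 0.1365, 0.1365, 0.1365, 0.1365, 0.0222, 0.0222]  mean=2.6140  Neff=7.6094  idx=[0, 1, 2, 2, 3, 4, 5, 6, 6]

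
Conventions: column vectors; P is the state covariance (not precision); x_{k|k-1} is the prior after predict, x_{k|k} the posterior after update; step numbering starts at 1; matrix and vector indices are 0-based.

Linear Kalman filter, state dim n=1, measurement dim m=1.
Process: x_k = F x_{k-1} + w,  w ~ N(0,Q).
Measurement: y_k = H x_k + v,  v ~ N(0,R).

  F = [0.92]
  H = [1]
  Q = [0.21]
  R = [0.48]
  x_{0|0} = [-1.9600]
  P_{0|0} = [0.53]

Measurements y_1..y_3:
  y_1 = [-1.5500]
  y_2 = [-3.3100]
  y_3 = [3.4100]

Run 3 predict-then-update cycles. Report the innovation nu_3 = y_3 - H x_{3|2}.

innov = [5.6026]

step 1: x^-=[-1.8032]  P^-=[0.6586]  S=[1.1386]  K=[0.5784]  nu=[0.2532]  x^+=[-1.6567]  P^+=[0.2776]
step 2: x^-=[-1.5242]  P^-=[0.4450]  S=[0.9250]  K=[0.4811]  nu=[-1.7858]  x^+=[-2.3833]  P^+=[0.2309]
step 3: x^-=[-2.1926]  P^-=[0.4054]  S=[0.8854]  K=[0.4579]  nu=[5.6026]  x^+=[0.3728]  P^+=[0.2198]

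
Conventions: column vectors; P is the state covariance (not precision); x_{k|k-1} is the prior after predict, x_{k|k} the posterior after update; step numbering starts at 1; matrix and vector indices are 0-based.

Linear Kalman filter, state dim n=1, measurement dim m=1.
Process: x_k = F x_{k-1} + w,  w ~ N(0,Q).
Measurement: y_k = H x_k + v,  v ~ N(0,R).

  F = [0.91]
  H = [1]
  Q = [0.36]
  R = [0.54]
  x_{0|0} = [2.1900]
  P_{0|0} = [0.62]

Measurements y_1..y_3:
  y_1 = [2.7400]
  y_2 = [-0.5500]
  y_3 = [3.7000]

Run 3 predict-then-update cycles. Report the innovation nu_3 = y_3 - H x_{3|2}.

step 1: x^-=[1.9929]  P^-=[0.8734]  S=[1.4134]  K=[0.6179]  nu=[0.7471]  x^+=[2.4546]  P^+=[0.3337]
step 2: x^-=[2.2337]  P^-=[0.6363]  S=[1.1763]  K=[0.5409]  nu=[-2.7837]  x^+=[0.7279]  P^+=[0.2921]
step 3: x^-=[0.6623]  P^-=[0.6019]  S=[1.1419]  K=[0.5271]  nu=[3.0377]  x^+=[2.2635]  P^+=[0.2846]

innov = [3.0377]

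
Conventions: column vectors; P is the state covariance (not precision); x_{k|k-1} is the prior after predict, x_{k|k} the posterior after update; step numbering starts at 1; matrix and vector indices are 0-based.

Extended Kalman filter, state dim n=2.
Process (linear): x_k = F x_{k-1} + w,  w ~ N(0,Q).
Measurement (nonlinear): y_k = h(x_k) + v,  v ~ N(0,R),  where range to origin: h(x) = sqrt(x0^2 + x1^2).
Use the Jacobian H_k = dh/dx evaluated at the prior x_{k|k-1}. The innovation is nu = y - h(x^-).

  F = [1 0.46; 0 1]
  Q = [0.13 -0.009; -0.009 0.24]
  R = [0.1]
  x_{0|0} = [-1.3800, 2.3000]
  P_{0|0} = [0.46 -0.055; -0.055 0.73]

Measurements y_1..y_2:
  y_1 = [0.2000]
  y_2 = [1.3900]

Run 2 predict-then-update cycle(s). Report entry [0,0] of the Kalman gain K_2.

step 1: x^-=[-0.3220, 2.3000]  P^-=[0.6939 0.2718; 0.2718 0.9700]  H_jac=[-0.1386 0.9903]  S=[0.9901]  K=[0.1747; 0.9322]  nu=[-2.1224]  x^+=[-0.6928, 0.3214]  P^+=[0.6636 0.1106; 0.1106 0.1096]
step 2: x^-=[-0.5450, 0.3214]  P^-=[0.9185 0.1520; 0.1520 0.3496]  H_jac=[-0.8613 0.5080]  S=[0.7387]  K=[-0.9665; 0.0632]  nu=[0.7573]  x^+=[-1.2769, 0.3693]  P^+=[0.2285 0.1971; 0.1971 0.3467]

K[0,0] = -0.9665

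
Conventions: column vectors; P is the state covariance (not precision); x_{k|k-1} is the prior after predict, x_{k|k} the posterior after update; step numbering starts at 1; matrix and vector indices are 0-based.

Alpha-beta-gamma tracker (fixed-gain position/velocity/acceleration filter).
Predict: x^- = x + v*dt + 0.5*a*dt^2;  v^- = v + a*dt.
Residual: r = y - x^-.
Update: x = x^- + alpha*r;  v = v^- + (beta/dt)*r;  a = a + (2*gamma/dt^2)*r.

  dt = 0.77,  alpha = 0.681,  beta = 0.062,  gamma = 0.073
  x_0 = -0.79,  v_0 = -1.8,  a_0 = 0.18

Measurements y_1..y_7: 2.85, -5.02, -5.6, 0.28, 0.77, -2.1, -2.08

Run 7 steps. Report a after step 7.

a_post = 0.4377

step 1: x_pred=-2.1226  r=4.9726  x^+=1.2637  v^+=-1.2610  a^+=1.4045
step 2: x_pred=0.7091  r=-5.7291  x^+=-3.1924  v^+=-0.6408  a^+=-0.0063
step 3: x_pred=-3.6877  r=-1.9123  x^+=-4.9900  v^+=-0.7997  a^+=-0.4772
step 4: x_pred=-5.7472  r=6.0272  x^+=-1.6427  v^+=-0.6818  a^+=1.0070
step 5: x_pred=-1.8691  r=2.6391  x^+=-0.0719  v^+=0.3061  a^+=1.6569
step 6: x_pred=0.6550  r=-2.7550  x^+=-1.2212  v^+=1.3601  a^+=0.9785
step 7: x_pred=0.1162  r=-2.1962  x^+=-1.3794  v^+=1.9367  a^+=0.4377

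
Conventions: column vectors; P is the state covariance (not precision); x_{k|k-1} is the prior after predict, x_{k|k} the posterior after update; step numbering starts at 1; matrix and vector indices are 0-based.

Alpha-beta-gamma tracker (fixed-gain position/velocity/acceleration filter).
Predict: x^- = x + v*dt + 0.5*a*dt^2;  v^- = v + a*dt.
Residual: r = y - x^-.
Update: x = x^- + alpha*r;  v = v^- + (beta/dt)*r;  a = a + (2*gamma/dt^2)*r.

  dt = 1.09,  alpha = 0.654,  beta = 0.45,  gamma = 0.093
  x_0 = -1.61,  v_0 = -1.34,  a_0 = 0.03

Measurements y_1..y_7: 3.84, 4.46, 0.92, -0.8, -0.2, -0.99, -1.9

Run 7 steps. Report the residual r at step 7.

step 1: x_pred=-3.0528  r=6.8928  x^+=1.4551  v^+=1.5383  a^+=1.1091
step 2: x_pred=3.7907  r=0.6693  x^+=4.2284  v^+=3.0235  a^+=1.2139
step 3: x_pred=8.2452  r=-7.3252  x^+=3.4545  v^+=1.3225  a^+=0.0671
step 4: x_pred=4.9359  r=-5.7359  x^+=1.1846  v^+=-0.9724  a^+=-0.8309
step 5: x_pred=-0.3689  r=0.1689  x^+=-0.2584  v^+=-1.8083  a^+=-0.8044
step 6: x_pred=-2.7074  r=1.7174  x^+=-1.5842  v^+=-1.9762  a^+=-0.5356
step 7: x_pred=-4.0564  r=2.1564  x^+=-2.6461  v^+=-1.6697  a^+=-0.1980

resid = 2.1564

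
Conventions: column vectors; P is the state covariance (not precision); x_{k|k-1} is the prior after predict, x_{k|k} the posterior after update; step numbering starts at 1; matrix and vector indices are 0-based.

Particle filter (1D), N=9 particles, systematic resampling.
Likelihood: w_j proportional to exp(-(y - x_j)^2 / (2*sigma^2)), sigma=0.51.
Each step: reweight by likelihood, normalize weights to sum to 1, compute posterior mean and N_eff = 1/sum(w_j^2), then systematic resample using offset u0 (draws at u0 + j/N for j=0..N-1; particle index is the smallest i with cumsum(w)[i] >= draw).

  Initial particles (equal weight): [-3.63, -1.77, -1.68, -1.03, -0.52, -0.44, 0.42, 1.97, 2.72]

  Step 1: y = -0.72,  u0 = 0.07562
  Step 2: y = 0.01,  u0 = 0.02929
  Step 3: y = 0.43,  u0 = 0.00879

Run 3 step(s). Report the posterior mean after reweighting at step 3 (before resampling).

post_mean = -0.4800

step 1: w=[0.0000, 0.0402, 0.0569, 0.2781, 0.3097, 0.2877, 0.0275, 0.0000, 0.0000]  mean=-0.7291  Neff=3.8226  idx=[2, 3, 3, 4, 4, 4, 5, 5, 5]
step 2: w=[0.0010, 0.0310, 0.0310, 0.1444, 0.1444, 0.1444, 0.1679, 0.1679, 0.1679]  mean=-0.5125  Neff=6.7078  idx=[1, 3, 4, 5, 5, 6, 7, 7, 8]
step 3: w=[0.0100, 0.1065, 0.1065, 0.1065, 0.1065, 0.1410, 0.1410, 0.1410, 0.1410]  mean=-0.4800  Neff=8.0017  idx=[0, 2, 3, 4, 5, 5, 6, 7, 8]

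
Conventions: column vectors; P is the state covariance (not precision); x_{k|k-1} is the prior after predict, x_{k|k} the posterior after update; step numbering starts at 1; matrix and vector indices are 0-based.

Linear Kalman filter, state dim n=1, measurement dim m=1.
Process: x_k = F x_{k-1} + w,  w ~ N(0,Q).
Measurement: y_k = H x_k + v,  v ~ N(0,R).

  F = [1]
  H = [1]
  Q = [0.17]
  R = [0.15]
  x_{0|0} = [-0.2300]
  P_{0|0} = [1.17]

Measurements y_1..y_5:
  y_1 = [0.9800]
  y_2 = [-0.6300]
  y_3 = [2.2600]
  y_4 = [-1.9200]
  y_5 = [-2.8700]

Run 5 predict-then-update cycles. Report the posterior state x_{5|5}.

step 1: x^-=[-0.2300]  P^-=[1.3400]  S=[1.4900]  K=[0.8993]  nu=[1.2100]  x^+=[0.8582]  P^+=[0.1349]
step 2: x^-=[0.8582]  P^-=[0.3049]  S=[0.4549]  K=[0.6703]  nu=[-1.4882]  x^+=[-0.1393]  P^+=[0.1005]
step 3: x^-=[-0.1393]  P^-=[0.2705]  S=[0.4205]  K=[0.6433]  nu=[2.3993]  x^+=[1.4042]  P^+=[0.0965]
step 4: x^-=[1.4042]  P^-=[0.2665]  S=[0.4165]  K=[0.6399]  nu=[-3.3242]  x^+=[-0.7228]  P^+=[0.0960]
step 5: x^-=[-0.7228]  P^-=[0.2660]  S=[0.4160]  K=[0.6394]  nu=[-2.1472]  x^+=[-2.0957]  P^+=[0.0959]

x_post = [-2.0957]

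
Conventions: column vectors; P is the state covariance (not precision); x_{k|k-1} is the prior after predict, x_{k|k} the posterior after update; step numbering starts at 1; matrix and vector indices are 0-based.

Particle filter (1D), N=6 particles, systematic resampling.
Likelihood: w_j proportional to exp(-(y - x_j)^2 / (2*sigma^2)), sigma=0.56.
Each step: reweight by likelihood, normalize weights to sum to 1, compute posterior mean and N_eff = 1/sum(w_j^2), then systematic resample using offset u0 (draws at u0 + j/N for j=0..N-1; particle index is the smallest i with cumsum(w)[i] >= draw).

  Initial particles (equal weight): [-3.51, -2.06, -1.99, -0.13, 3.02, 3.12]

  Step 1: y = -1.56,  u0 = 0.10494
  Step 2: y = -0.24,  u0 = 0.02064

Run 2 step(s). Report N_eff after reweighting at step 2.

N_eff = 5.7767

step 1: w=[0.0016, 0.4608, 0.5112, 0.0263, 0.0000, 0.0000]  mean=-1.9757  Neff=2.1079  idx=[1, 1, 1, 2, 2, 2]
step 2: w=[0.1339, 0.1339, 0.1339, 0.1994, 0.1994, 0.1994]  mean=-2.0181  Neff=5.7767  idx=[0, 1, 2, 3, 4, 5]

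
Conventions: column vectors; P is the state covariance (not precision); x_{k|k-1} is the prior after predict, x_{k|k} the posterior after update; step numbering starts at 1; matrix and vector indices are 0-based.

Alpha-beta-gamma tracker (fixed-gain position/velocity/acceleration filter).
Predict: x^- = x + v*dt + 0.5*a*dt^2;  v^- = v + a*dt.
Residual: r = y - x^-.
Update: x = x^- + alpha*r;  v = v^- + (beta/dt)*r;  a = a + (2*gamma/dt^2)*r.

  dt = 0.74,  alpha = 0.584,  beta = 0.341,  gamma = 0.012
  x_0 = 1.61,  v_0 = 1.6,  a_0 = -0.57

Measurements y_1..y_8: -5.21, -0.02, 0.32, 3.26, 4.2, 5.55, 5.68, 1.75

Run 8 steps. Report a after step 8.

a_post = -0.5513

step 1: x_pred=2.6379  r=-7.8479  x^+=-1.9453  v^+=-2.4382  a^+=-0.9140
step 2: x_pred=-3.9998  r=3.9798  x^+=-1.6756  v^+=-1.2806  a^+=-0.7395
step 3: x_pred=-2.8257  r=3.1457  x^+=-0.9886  v^+=-0.3783  a^+=-0.6017
step 4: x_pred=-1.4333  r=4.6933  x^+=1.3076  v^+=1.3392  a^+=-0.3960
step 5: x_pred=2.1902  r=2.0098  x^+=3.3639  v^+=1.9723  a^+=-0.3079
step 6: x_pred=4.7391  r=0.8109  x^+=5.2127  v^+=2.1181  a^+=-0.2723
step 7: x_pred=6.7055  r=-1.0255  x^+=6.1066  v^+=1.4440  a^+=-0.3173
step 8: x_pred=7.0883  r=-5.3383  x^+=3.9707  v^+=-1.2507  a^+=-0.5513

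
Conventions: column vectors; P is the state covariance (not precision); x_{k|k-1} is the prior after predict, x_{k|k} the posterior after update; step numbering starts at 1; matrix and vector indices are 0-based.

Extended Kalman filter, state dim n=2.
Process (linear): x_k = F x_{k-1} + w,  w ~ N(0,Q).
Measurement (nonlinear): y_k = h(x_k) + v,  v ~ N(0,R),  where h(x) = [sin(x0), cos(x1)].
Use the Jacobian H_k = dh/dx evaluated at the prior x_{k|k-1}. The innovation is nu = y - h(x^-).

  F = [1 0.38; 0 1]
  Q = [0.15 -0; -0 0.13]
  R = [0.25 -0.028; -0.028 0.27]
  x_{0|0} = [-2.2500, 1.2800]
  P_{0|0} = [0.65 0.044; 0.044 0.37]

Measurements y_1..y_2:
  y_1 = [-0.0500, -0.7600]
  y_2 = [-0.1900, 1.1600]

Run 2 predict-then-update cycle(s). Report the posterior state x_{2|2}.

x_post = [-1.0535, 1.0754]

step 1: x^-=[-1.7636, 1.2800]  P^-=[0.8869 0.1846; 0.1846 0.5000]  H_jac=[-0.1916 0.0000; 0.0000 -0.9580]  S=[0.2826 0.0059; 0.0059 0.7289]  K=[-0.5965 -0.2378; -0.1115 -0.6563]  nu=[0.9315, -1.0467]  x^+=[-2.0703, 1.8631]  P^+=[0.7435 0.0496; 0.0496 0.1817]
step 2: x^-=[-1.3623, 1.8631]  P^-=[0.9574 0.1186; 0.1186 0.3117]  H_jac=[0.2070 0.0000; 0.0000 -0.9576]  S=[0.2910 -0.0515; -0.0515 0.5558]  K=[0.6555 -0.1436; -0.0109 -0.5380]  nu=[0.7883, 1.4481]  x^+=[-1.0535, 1.0754]  P^+=[0.8112 0.0597; 0.0597 0.1514]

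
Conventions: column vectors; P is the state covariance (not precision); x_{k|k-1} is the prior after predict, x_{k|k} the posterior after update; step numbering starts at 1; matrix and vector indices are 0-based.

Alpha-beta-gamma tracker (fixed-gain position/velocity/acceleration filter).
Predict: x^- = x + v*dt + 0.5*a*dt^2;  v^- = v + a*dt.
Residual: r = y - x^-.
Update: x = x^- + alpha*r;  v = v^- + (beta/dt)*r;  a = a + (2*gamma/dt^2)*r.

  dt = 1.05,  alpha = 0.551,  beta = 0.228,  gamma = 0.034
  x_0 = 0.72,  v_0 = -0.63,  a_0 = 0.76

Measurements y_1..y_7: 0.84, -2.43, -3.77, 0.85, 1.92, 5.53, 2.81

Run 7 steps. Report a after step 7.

a_post = 0.3657

step 1: x_pred=0.4774  r=0.3626  x^+=0.6772  v^+=0.2467  a^+=0.7824
step 2: x_pred=1.3676  r=-3.7976  x^+=-0.7249  v^+=0.2436  a^+=0.5481
step 3: x_pred=-0.1670  r=-3.6030  x^+=-2.1522  v^+=0.0368  a^+=0.3259
step 4: x_pred=-1.9340  r=2.7840  x^+=-0.4000  v^+=0.9835  a^+=0.4976
step 5: x_pred=0.9070  r=1.0130  x^+=1.4651  v^+=1.7260  a^+=0.5601
step 6: x_pred=3.5862  r=1.9438  x^+=4.6572  v^+=2.7362  a^+=0.6800
step 7: x_pred=7.9050  r=-5.0950  x^+=5.0977  v^+=2.3438  a^+=0.3657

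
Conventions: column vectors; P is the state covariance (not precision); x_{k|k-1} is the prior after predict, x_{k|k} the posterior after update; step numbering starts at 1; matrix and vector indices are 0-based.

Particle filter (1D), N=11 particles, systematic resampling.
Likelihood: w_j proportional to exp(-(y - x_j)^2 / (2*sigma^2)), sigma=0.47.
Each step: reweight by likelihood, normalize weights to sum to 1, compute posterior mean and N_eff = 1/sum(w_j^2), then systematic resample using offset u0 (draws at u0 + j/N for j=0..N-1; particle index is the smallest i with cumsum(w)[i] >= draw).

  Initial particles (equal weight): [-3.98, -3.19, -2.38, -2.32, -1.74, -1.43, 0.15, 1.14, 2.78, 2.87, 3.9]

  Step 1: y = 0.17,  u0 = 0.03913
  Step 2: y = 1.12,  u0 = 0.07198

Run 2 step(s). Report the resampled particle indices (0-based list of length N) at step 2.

resampled_idx = [1, 2, 4, 6, 8, 9, 10, 10, 10, 10, 10]

step 1: w=[0.0000, 0.0000, 0.0000, 0.0000, 0.0002, 0.0027, 0.8910, 0.1060, 0.0000, 0.0000, 0.0000]  mean=0.2502  Neff=1.2419  idx=[6, 6, 6, 6, 6, 6, 6, 6, 6, 6, 7]
step 2: w=[0.0543, 0.0543, 0.0543, 0.0543, 0.0543, 0.0543, 0.0543, 0.0543, 0.0543, 0.0543, 0.4567]  mean=0.6021  Neff=4.2006  idx=[1, 2, 4, 6, 8, 9, 10, 10, 10, 10, 10]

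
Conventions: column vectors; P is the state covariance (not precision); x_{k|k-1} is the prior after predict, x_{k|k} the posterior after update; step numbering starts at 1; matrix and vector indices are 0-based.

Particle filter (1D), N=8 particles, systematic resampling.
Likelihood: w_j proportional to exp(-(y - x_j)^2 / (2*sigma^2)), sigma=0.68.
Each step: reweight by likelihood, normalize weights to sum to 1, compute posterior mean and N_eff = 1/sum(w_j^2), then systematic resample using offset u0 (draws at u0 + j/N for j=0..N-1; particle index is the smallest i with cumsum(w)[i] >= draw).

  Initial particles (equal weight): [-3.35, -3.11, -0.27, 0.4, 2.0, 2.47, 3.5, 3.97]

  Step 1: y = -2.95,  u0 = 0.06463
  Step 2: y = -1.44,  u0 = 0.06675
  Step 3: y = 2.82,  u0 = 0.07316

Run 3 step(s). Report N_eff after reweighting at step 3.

N_eff = 6.1705

step 1: w=[0.4636, 0.5361, 0.0002, 0.0000, 0.0000, 0.0000, 0.0000, 0.0000]  mean=-3.2206  Neff=1.9905  idx=[0, 0, 0, 0, 1, 1, 1, 1]
step 2: w=[0.0708, 0.0708, 0.0708, 0.0708, 0.1792, 0.1792, 0.1792, 0.1792]  mean=-3.1779  Neff=6.7331  idx=[0, 2, 4, 4, 5, 6, 6, 7]
step 3: w=[0.0071, 0.0071, 0.1643, 0.1643, 0.1643, 0.1643, 0.1643, 0.1643]  mean=-3.1134  Neff=6.1705  idx=[2, 3, 3, 4, 5, 6, 6, 7]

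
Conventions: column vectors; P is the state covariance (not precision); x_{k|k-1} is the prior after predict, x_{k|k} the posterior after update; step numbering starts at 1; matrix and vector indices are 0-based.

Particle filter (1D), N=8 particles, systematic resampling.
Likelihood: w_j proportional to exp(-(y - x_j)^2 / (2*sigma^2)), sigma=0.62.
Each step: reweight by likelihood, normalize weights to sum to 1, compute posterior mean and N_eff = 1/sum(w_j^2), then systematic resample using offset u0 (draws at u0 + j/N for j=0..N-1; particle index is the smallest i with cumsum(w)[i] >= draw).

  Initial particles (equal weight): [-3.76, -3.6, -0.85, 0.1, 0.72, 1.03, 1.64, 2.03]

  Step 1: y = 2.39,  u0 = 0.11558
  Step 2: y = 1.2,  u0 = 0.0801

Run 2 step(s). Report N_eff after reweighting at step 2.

N_eff = 7.2272

step 1: w=[0.0000, 0.0000, 0.0000, 0.0008, 0.0184, 0.0625, 0.3332, 0.5852]  mean=1.8120  Neff=2.1849  idx=[6, 6, 6, 7, 7, 7, 7, 7]
step 2: w=[0.1778, 0.1778, 0.1778, 0.0933, 0.0933, 0.0933, 0.0933, 0.0933]  mean=1.8220  Neff=7.2272  idx=[0, 1, 1, 2, 3, 4, 6, 7]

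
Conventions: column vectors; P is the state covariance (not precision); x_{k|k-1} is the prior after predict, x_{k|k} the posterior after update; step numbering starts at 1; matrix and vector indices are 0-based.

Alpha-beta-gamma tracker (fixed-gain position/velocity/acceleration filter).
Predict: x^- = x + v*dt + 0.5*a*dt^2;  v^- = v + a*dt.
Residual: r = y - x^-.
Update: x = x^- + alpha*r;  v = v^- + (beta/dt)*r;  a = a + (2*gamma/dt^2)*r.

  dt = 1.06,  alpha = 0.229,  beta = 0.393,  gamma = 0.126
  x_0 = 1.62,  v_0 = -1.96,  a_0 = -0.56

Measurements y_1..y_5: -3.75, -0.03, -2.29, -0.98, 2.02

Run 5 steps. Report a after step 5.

step 1: x_pred=-0.7722  r=-2.9778  x^+=-1.4541  v^+=-3.6576  a^+=-1.2279
step 2: x_pred=-6.0210  r=5.9910  x^+=-4.6491  v^+=-2.7380  a^+=0.1158
step 3: x_pred=-7.4863  r=5.1963  x^+=-6.2963  v^+=-0.6887  a^+=1.2812
step 4: x_pred=-6.3065  r=5.3265  x^+=-5.0867  v^+=2.6442  a^+=2.4758
step 5: x_pred=-0.8929  r=2.9129  x^+=-0.2259  v^+=6.3486  a^+=3.1291

a_post = 3.1291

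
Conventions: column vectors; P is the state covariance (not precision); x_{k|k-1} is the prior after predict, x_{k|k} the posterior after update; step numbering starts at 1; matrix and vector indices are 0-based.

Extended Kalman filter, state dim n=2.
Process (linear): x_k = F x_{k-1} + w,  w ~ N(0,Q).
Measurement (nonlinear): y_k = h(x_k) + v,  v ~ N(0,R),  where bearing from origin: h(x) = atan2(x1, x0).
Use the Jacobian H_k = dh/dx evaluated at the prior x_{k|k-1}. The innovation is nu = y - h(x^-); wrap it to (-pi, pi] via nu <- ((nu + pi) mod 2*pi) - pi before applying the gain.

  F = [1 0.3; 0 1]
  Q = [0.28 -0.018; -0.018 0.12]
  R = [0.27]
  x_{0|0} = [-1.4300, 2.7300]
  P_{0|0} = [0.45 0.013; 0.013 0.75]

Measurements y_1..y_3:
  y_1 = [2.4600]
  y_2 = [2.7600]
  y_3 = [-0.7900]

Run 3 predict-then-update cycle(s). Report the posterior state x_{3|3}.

x_post = [1.8524, 3.6428]

step 1: x^-=[-0.6110, 2.7300]  P^-=[0.8053 0.2200; 0.2200 0.8700]  H_jac=[-0.3488 -0.0781]  S=[0.3853]  K=[-0.7737; -0.3755]  nu=[0.6690]  x^+=[-1.1286, 2.4788]  P^+=[0.5747 0.1081; 0.1081 0.8157]
step 2: x^-=[-0.3850, 2.4788]  P^-=[0.9929 0.3348; 0.3348 0.9357]  H_jac=[-0.3939 -0.0612]  S=[0.4437]  K=[-0.9277; -0.4262]  nu=[1.0351]  x^+=[-1.3452, 2.0376]  P^+=[0.6111 0.1593; 0.1593 0.8551]
step 3: x^-=[-0.7339, 2.0376]  P^-=[1.0636 0.3979; 0.3979 0.9751]  H_jac=[-0.4344 -0.1565]  S=[0.5487]  K=[-0.9556; -0.5931]  nu=[-2.7065]  x^+=[1.8524, 3.6428]  P^+=[0.5626 0.0869; 0.0869 0.7821]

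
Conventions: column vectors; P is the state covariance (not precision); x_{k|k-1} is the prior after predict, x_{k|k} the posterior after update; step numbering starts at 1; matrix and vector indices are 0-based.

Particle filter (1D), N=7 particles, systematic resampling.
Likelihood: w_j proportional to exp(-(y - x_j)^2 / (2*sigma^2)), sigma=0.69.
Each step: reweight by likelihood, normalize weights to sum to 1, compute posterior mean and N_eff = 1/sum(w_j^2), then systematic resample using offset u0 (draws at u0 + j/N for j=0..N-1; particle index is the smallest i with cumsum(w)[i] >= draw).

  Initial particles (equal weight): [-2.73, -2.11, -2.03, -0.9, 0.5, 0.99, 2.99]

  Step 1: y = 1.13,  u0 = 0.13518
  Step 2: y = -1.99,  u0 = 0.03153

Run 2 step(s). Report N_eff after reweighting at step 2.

step 1: w=[0.0000, 0.0000, 0.0000, 0.0079, 0.3927, 0.5837, 0.0157]  mean=0.8141  Neff=2.0195  idx=[4, 4, 5, 5, 5, 5, 6]
step 2: w=[0.4465, 0.4465, 0.0268, 0.0268, 0.0268, 0.0268, 0.0000]  mean=0.5524  Neff=2.4901  idx=[0, 0, 0, 1, 1, 1, 1]

N_eff = 2.4901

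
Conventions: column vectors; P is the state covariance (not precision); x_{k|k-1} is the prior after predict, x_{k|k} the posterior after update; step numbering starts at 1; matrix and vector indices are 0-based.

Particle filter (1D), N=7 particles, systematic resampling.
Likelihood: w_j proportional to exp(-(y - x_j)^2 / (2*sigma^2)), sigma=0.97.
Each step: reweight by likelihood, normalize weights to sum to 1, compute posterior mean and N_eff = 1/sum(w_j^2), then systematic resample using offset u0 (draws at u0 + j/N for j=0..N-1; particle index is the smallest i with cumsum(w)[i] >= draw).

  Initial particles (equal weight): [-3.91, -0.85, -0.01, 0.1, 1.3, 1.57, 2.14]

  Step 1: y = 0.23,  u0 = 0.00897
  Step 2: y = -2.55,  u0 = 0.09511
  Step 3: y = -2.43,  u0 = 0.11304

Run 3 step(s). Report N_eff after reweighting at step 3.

step 1: w=[0.0000, 0.1506, 0.2715, 0.2774, 0.1523, 0.1078, 0.0403]  mean=0.3504  Neff=4.7661  idx=[1, 2, 2, 3, 3, 4, 5]
step 2: w=[0.6552, 0.0987, 0.0987, 0.0729, 0.0729, 0.0012, 0.0004]  mean=-0.5423  Neff=2.1764  idx=[0, 0, 0, 0, 1, 2, 4]
step 3: w=[0.2242, 0.2242, 0.2242, 0.2242, 0.0376, 0.0376, 0.0281]  mean=-0.7601  Neff=4.8871  idx=[0, 1, 1, 2, 3, 3, 5]

N_eff = 4.8871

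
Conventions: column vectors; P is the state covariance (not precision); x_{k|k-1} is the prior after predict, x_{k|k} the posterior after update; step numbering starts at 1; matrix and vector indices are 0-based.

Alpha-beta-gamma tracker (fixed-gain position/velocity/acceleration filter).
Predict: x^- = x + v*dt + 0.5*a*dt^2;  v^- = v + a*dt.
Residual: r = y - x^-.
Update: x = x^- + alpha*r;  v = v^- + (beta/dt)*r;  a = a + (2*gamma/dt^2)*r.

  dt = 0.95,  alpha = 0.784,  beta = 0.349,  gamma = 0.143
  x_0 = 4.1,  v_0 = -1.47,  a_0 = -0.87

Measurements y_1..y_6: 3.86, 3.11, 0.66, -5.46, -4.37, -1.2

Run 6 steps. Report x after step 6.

x_post = -2.8294

step 1: x_pred=2.3109  r=1.5491  x^+=3.5254  v^+=-1.7274  a^+=-0.3791
step 2: x_pred=1.7133  r=1.3967  x^+=2.8083  v^+=-1.5744  a^+=0.0635
step 3: x_pred=1.3412  r=-0.6812  x^+=0.8071  v^+=-1.7644  a^+=-0.1524
step 4: x_pred=-0.9378  r=-4.5222  x^+=-4.4832  v^+=-3.5705  a^+=-1.5855
step 5: x_pred=-8.5906  r=4.2206  x^+=-5.2816  v^+=-3.5261  a^+=-0.2480
step 6: x_pred=-8.7434  r=7.5434  x^+=-2.8294  v^+=-0.9905  a^+=2.1425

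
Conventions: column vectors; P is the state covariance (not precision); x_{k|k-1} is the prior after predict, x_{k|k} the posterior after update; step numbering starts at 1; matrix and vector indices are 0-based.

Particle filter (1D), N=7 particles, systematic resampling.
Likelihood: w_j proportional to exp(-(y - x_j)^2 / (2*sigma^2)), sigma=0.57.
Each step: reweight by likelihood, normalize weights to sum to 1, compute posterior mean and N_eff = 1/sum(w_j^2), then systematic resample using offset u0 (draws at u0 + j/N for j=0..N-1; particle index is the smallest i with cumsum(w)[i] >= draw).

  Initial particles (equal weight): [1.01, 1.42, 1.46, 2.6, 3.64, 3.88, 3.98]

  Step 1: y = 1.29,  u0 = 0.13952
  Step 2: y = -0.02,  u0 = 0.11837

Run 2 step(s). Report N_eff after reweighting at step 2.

step 1: w=[0.3068, 0.3373, 0.3311, 0.0247, 0.0001, 0.0000, 0.0000]  mean=1.3368  Neff=3.1431  idx=[0, 0, 1, 1, 2, 2, 3]
step 2: w=[0.3607, 0.3607, 0.0759, 0.0759, 0.0634, 0.0634, 0.0000]  mean=1.1294  Neff=3.5751  idx=[0, 0, 1, 1, 1, 3, 5]

N_eff = 3.5751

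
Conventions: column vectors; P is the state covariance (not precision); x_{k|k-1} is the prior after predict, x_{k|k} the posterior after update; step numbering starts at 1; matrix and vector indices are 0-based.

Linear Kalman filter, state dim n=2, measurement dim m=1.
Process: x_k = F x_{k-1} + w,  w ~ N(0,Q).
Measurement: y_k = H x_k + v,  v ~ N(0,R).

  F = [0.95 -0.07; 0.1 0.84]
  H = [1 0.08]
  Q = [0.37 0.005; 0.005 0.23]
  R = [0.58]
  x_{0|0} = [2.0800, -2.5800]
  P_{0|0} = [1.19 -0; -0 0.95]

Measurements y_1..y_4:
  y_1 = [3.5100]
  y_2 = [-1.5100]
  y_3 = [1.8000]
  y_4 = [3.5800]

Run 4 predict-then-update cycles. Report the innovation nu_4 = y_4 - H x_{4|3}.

innov = [2.3094]

step 1: x^-=[2.1566, -1.9592]  P^-=[1.4486 0.0622; 0.0622 0.9122]  S=[2.0444]  K=[0.7110; 0.0661]  nu=[1.5101]  x^+=[3.2303, -1.8594]  P^+=[0.4151 -0.0339; -0.0339 0.9033]
step 2: x^-=[3.1990, -1.2388]  P^-=[0.7536 -0.0355; -0.0355 0.8658]  S=[1.3334]  K=[0.5630; 0.0253]  nu=[-4.6099]  x^+=[0.6036, -1.3555]  P^+=[0.3309 -0.0545; -0.0545 0.8650]
step 3: x^-=[0.6683, -1.0783]  P^-=[0.6801 -0.0575; -0.0575 0.8345]  S=[1.2563]  K=[0.5377; 0.0073]  nu=[1.2180]  x^+=[1.3232, -1.0694]  P^+=[0.3169 -0.0625; -0.0625 0.8344]
step 4: x^-=[1.3319, -0.7659]  P^-=[0.6684 -0.0634; -0.0634 0.8114]  S=[1.2434]  K=[0.5335; 0.0012]  nu=[2.3094]  x^+=[2.5639, -0.7631]  P^+=[0.3145 -0.0642; -0.0642 0.8114]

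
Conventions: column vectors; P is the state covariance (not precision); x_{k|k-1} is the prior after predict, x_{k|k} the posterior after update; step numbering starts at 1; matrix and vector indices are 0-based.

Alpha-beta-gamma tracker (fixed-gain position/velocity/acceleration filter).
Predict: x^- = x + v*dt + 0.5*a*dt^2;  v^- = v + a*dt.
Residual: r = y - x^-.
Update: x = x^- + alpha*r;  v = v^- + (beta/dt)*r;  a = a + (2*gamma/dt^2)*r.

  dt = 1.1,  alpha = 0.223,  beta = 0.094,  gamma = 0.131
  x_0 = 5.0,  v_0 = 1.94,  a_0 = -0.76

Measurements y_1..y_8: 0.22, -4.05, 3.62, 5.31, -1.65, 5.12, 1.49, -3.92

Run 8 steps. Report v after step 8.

v_post = 19.3052

step 1: x_pred=6.6742  r=-6.4542  x^+=5.2349  v^+=0.5525  a^+=-2.1575
step 2: x_pred=4.5373  r=-8.5873  x^+=2.6223  v^+=-2.5546  a^+=-4.0169
step 3: x_pred=-2.6180  r=6.2380  x^+=-1.2269  v^+=-6.4402  a^+=-2.6662
step 4: x_pred=-9.9242  r=15.2342  x^+=-6.5270  v^+=-8.0712  a^+=0.6324
step 5: x_pred=-15.0227  r=13.3727  x^+=-12.0406  v^+=-6.2328  a^+=3.5280
step 6: x_pred=-16.7622  r=21.8822  x^+=-11.8825  v^+=-0.4820  a^+=8.2661
step 7: x_pred=-7.4117  r=8.9017  x^+=-5.4266  v^+=9.3714  a^+=10.1936
step 8: x_pred=11.0490  r=-14.9690  x^+=7.7109  v^+=19.3052  a^+=6.9524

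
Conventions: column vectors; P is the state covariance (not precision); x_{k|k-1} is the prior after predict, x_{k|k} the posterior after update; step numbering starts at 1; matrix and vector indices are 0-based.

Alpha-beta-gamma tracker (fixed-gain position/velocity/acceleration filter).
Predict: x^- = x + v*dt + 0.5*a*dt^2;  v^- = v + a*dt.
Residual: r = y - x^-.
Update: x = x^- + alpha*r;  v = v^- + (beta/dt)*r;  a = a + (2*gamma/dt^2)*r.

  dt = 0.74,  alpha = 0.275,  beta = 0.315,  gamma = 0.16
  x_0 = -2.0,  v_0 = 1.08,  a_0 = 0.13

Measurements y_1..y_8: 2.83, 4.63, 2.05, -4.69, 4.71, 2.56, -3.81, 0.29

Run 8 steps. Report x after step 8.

step 1: x_pred=-1.1652  r=3.9952  x^+=-0.0665  v^+=2.8769  a^+=2.4647
step 2: x_pred=2.7372  r=1.8928  x^+=3.2577  v^+=5.5064  a^+=3.5708
step 3: x_pred=8.3102  r=-6.2602  x^+=6.5886  v^+=5.4840  a^+=-0.0875
step 4: x_pred=10.6228  r=-15.3128  x^+=6.4118  v^+=-1.0990  a^+=-9.0358
step 5: x_pred=3.1245  r=1.5855  x^+=3.5605  v^+=-7.1106  a^+=-8.1093
step 6: x_pred=-3.9216  r=6.4816  x^+=-2.1392  v^+=-10.3524  a^+=-4.3217
step 7: x_pred=-10.9832  r=7.1732  x^+=-9.0106  v^+=-10.4970  a^+=-0.1298
step 8: x_pred=-16.8139  r=17.1039  x^+=-12.1103  v^+=-3.3123  a^+=9.8651

x_post = -12.1103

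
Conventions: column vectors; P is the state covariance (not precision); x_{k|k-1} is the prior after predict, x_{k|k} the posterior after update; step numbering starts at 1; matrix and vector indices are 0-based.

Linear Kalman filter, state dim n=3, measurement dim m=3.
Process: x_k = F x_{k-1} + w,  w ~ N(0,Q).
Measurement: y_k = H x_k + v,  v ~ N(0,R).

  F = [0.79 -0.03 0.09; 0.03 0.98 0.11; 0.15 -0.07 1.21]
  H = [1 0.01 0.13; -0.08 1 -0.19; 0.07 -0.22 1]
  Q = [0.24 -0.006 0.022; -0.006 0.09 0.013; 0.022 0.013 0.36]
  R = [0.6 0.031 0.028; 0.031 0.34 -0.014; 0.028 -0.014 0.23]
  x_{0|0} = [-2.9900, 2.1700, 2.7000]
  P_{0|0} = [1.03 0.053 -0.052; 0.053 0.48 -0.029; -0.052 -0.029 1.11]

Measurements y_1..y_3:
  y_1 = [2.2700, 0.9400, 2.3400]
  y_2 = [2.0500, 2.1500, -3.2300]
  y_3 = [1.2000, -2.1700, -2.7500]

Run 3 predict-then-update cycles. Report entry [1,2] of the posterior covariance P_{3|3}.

step 1: x^-=[-2.1842, 2.3339, 2.6666]  P^-=[0.8825 0.0492 0.2136; 0.0492 0.5619 0.1032; 0.2136 0.1032 1.9956]  S=[1.5731 -0.0637 0.5508; -0.0637 0.9390 -0.4298; 0.5508 -0.4298 2.2401]  K=[0.5895 -0.0420 -0.0349; 0.0322 0.6231 0.1041; -0.0133 0.1038 0.9106]  nu=[4.0842, -1.0620, 0.3398]  x^+=[0.2562, 1.8388, 2.8115]  P^+=[0.3522 0.0310 -0.0088; 0.0310 0.2260 0.0637; -0.0088 0.0637 0.2222]
step 2: x^-=[0.4002, 2.1190, 3.3116]  P^-=[0.4588 0.0265 0.0753; 0.0265 0.3255 0.1077; 0.0753 0.1077 0.6798]  S=[1.0907 0.0059 0.2160; 0.0059 0.6501 -0.1099; 0.2160 -0.1099 0.8901]  K=[0.4291 -0.0408 0.0050; 0.0181 0.4823 0.0977; 0.0015 0.0850 0.7531]  nu=[1.1981, 0.6922, -6.1035]  x^+=[0.8554, 1.8780, -1.2244]  P^+=[0.2561 0.0199 0.0002; 0.0199 0.1749 0.0533; 0.0002 0.0533 0.1838]
step 3: x^-=[0.5092, 1.7315, -1.4847]  P^-=[0.4003 0.0167 0.0695; 0.0167 0.2731 0.0923; 0.0695 0.0923 0.6263]  S=[1.0295 0.0008 0.2016; 0.0008 0.6026 -0.1042; 0.2016 -0.1042 0.8401]  K=[0.3956 -0.0460 0.0110; 0.0123 0.4376 0.0911; 0.0034 0.0736 0.7355]  nu=[0.8665, -4.1428, -0.9200]  x^+=[1.0324, -0.1545, -2.4634]  P^+=[0.2359 0.0156 0.0012; 0.0156 0.1584 0.0489; 0.0012 0.0489 0.1789]

P_post[1,2] = 0.0489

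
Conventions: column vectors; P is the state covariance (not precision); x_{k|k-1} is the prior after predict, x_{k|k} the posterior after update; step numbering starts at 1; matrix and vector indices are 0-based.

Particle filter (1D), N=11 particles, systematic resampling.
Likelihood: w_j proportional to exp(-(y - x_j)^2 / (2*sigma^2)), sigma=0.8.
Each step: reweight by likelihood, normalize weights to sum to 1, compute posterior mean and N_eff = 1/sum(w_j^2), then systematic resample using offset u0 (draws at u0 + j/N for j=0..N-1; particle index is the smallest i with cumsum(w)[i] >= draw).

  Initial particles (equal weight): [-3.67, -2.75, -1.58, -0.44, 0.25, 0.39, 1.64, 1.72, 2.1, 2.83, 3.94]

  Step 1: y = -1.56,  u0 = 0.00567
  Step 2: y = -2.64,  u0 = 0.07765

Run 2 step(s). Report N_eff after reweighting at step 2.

N_eff = 6.9022

step 1: w=[0.0165, 0.1773, 0.5358, 0.2011, 0.0415, 0.0275, 0.0002, 0.0001, 0.0000, 0.0000, 0.0000]  mean=-1.4617  Neff=2.7647  idx=[0, 1, 1, 2, 2, 2, 2, 2, 3, 3, 3]
step 2: w=[0.0956, 0.2170, 0.2170, 0.0911, 0.0911, 0.0911, 0.0911, 0.0911, 0.0050, 0.0050, 0.0050]  mean=-2.2706  Neff=6.9022  idx=[0, 1, 1, 2, 2, 3, 4, 5, 6, 7, 8]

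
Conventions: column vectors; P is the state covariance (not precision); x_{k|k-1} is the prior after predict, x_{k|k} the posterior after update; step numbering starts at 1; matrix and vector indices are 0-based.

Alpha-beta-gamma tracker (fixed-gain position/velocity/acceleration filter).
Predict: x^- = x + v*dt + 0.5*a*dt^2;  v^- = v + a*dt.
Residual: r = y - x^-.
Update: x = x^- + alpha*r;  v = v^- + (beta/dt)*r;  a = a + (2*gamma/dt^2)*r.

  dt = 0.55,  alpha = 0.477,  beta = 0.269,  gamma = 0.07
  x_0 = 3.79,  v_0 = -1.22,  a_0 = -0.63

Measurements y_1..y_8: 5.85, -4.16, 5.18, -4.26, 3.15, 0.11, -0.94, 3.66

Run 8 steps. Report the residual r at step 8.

resid = 3.1773

step 1: x_pred=3.0237  r=2.8263  x^+=4.3719  v^+=-0.1842  a^+=0.6780
step 2: x_pred=4.3731  r=-8.5331  x^+=0.3028  v^+=-3.9847  a^+=-3.2712
step 3: x_pred=-2.3836  r=7.5636  x^+=1.2243  v^+=-2.0846  a^+=0.2293
step 4: x_pred=0.1124  r=-4.3724  x^+=-1.9732  v^+=-4.0970  a^+=-1.7943
step 5: x_pred=-4.4980  r=7.6480  x^+=-0.8499  v^+=-1.3433  a^+=1.7453
step 6: x_pred=-1.3247  r=1.4347  x^+=-0.6404  v^+=0.3183  a^+=2.4093
step 7: x_pred=-0.1009  r=-0.8391  x^+=-0.5011  v^+=1.2330  a^+=2.0209
step 8: x_pred=0.4827  r=3.1773  x^+=1.9983  v^+=3.8985  a^+=3.4914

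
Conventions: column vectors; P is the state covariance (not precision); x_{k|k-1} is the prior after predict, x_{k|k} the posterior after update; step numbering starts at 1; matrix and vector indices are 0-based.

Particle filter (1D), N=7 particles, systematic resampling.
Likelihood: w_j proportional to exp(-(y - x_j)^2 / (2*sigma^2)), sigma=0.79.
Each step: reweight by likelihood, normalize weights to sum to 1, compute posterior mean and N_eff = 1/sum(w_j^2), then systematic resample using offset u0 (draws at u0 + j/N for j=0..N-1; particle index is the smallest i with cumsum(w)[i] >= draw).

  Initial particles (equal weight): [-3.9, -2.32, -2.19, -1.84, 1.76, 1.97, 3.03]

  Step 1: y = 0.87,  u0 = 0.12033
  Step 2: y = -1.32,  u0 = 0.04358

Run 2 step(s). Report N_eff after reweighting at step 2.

step 1: w=[0.0000, 0.0003, 0.0006, 0.0030, 0.5659, 0.4049, 0.0254]  mean=1.8630  Neff=2.0628  idx=[4, 4, 4, 4, 5, 5, 6]
step 2: w=[0.2134, 0.2134, 0.2134, 0.2134, 0.0731, 0.0731, 0.0001]  mean=1.7908  Neff=5.1842  idx=[0, 0, 1, 2, 2, 3, 4]

N_eff = 5.1842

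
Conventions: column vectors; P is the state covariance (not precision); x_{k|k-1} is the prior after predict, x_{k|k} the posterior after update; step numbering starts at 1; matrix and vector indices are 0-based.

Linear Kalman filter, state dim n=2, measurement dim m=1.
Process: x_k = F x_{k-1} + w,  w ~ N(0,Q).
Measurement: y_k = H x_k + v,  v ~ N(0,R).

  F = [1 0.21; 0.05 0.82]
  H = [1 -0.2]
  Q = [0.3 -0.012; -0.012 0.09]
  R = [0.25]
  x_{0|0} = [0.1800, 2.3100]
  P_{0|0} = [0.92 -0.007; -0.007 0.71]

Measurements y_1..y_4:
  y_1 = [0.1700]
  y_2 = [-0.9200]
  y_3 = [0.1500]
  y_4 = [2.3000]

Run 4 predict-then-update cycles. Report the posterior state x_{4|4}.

x_post = [1.9017, 1.1899]

step 1: x^-=[0.6651, 1.9032]  P^-=[1.2484 0.1504; 0.1504 0.5691]  S=[1.4610]  K=[0.8339; 0.0251]  nu=[-0.1145]  x^+=[0.5697, 1.9003]  P^+=[0.2325 0.1199; 0.1199 0.5682]
step 2: x^-=[0.9687, 1.5868]  P^-=[0.6079 0.1971; 0.1971 0.4825]  S=[0.7984]  K=[0.7120; 0.1260]  nu=[-1.5714]  x^+=[-0.1502, 1.3888]  P^+=[0.2031 0.1255; 0.1255 0.4698]
step 3: x^-=[0.1415, 1.1313]  P^-=[0.5765 0.1832; 0.1832 0.4167]  S=[0.7699]  K=[0.7012; 0.1298]  nu=[0.2348]  x^+=[0.3061, 1.1618]  P^+=[0.1979 0.1132; 0.1132 0.4037]
step 4: x^-=[0.5501, 0.9680]  P^-=[0.5633 0.1614; 0.1614 0.3712]  S=[0.7636]  K=[0.6954; 0.1142]  nu=[1.9435]  x^+=[1.9017, 1.1899]  P^+=[0.1940 0.1008; 0.1008 0.3613]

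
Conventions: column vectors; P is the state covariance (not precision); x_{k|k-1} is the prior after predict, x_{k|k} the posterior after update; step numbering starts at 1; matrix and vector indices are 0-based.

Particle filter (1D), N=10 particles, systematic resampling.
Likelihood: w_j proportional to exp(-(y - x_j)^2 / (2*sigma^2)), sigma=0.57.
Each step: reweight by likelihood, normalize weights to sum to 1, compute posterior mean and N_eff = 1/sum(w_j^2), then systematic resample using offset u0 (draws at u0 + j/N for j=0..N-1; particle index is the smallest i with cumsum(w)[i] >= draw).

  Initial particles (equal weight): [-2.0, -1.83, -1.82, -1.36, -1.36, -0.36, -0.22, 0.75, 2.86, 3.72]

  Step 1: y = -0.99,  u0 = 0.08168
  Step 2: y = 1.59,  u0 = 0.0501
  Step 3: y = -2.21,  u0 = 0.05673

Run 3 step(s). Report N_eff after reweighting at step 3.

N_eff = 8.5641

step 1: w=[0.0600, 0.0974, 0.0999, 0.2337, 0.2337, 0.1566, 0.1159, 0.0027, 0.0000, 0.0000]  mean=-1.1957  Neff=5.8728  idx=[1, 2, 3, 3, 3, 4, 4, 5, 6, 6]
step 2: w=[0.0000, 0.0000, 0.0001, 0.0001, 0.0001, 0.0001, 0.0001, 0.1819, 0.4088, 0.4088]  mean=-0.2460  Neff=2.7222  idx=[7, 7, 8, 8, 8, 8, 9, 9, 9, 9]
step 3: w=[0.1819, 0.1819, 0.0795, 0.0795, 0.0795, 0.0795, 0.0795, 0.0795, 0.0795, 0.0795]  mean=-0.2709  Neff=8.5641  idx=[0, 0, 1, 1, 3, 4, 5, 6, 8, 9]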